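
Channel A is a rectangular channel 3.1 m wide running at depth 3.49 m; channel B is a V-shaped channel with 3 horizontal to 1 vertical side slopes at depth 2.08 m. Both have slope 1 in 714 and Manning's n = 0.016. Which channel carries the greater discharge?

Channel A: Flow area A = b·y = 3.1 × 3.49 = 10.82 m². Wetted perimeter P = b + 2y = 3.1 + 2×3.49 = 10.08 m. Hydraulic radius R = A/P = 10.82/10.08 = 1.073 m. Q_A = (1/0.016)·10.82·1.073^(2/3)·√0.001401 = 26.53 m³/s.
Channel B: For a triangular section with side slope z = 3: A = zy² = 3×2.08² = 12.98 m²; P = 2y√(1+z²) = 2×2.08×3.162 = 13.16 m. Hydraulic radius R = A/P = 12.98/13.16 = 0.9866 m. Q_B = (1/0.016)·12.98·0.9866^(2/3)·√0.001401 = 30.09 m³/s.
Q_A = 26.53 m³/s vs Q_B = 30.09 m³/s, so channel B carries more.

channel B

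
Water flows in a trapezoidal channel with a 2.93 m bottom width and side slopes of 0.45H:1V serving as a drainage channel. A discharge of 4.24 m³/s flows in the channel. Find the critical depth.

y_c = 0.58 m

At critical depth, Q² T / (g A³) = 1, i.e. A³/T = Q²/g = 4.24²/9.81 = 1.833.
Trying y = 0.705 m: A³/T = 3.366 — too large.
Trying y = 0.58 m: A³/T = 1.837 — matches.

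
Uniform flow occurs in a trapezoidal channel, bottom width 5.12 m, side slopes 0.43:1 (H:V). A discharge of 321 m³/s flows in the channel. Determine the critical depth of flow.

y_c = 6.16 m

At critical depth, Q² T / (g A³) = 1, i.e. A³/T = Q²/g = 321²/9.81 = 10500.
Try y = 7.29 m: A³/T = 19130 — high.
Try y = 6.16 m: A³/T = 10520 — ≈ 10500.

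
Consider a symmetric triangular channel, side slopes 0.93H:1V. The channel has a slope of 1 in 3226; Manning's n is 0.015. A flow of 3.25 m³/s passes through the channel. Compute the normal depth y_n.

y_n = 1.97 m

Manning's equation rearranged: A R^(2/3) = nQ / (1·√S) = 0.015 × 3.25 / (√0.00031) = 2.769.
Try y = 2.2 m: A R^(2/3) = 3.713 — high.
Try y = 1.97 m: A R^(2/3) = 2.766 — matches.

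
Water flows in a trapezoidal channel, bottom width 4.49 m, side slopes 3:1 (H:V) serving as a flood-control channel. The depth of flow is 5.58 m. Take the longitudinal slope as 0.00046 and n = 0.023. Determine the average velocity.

V = 1.93 m/s

With bottom width b = 4.49 m and side slope z = 3: A = (b + zy)y = (4.49 + 3×5.58)×5.58 = 118.5 m²; P = b + 2y√(1+z²) = 4.49 + 2×5.58×3.162 = 39.78 m.
Hydraulic radius R = A/P = 118.5/39.78 = 2.978 m.
From Manning's equation, V = (1/n) R^(2/3) S^(1/2) = (1/0.023) × 2.978^(2/3) × 0.00046^(1/2) = 1.93 m/s.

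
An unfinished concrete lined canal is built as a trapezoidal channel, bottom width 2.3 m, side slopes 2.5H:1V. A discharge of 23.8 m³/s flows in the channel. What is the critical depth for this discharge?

At critical depth, Q² T / (g A³) = 1, i.e. A³/T = Q²/g = 23.8²/9.81 = 57.74.
At y = 1.55 m: A³/T = 87.24 — over.
At y = 1.4 m: A³/T = 57.57 — close enough.

y_c = 1.4 m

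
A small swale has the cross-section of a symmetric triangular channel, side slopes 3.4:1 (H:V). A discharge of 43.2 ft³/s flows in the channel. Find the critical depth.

y_c = 1.59 ft

At critical depth, Q² T / (g A³) = 1, i.e. A³/T = Q²/g = 43.2²/32.2 = 57.96.
Try y = 1.85 ft: A³/T = 125.3 — too large.
Try y = 1.13 ft: A³/T = 10.65 — too small.
Try y = 1.59 ft: A³/T = 58.74 — close enough.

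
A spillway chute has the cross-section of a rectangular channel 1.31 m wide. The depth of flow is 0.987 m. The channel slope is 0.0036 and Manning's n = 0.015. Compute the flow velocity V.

Flow area A = b·y = 1.31 × 0.987 = 1.293 m². Wetted perimeter P = b + 2y = 1.31 + 2×0.987 = 3.284 m.
Hydraulic radius R = A/P = 1.293/3.284 = 0.3937 m.
From Manning's equation, V = (1/n) R^(2/3) S^(1/2) = (1/0.015) × 0.3937^(2/3) × 0.0036^(1/2) = 2.15 m/s.

V = 2.15 m/s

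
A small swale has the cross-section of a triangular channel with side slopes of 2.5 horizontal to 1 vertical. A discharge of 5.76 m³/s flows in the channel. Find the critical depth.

At critical depth, Q² T / (g A³) = 1, i.e. A³/T = Q²/g = 5.76²/9.81 = 3.382.
Trying y = 1.25 m: A³/T = 9.537 — too large.
Trying y = 1.02 m: A³/T = 3.45 — ≈ 3.382.

y_c = 1.02 m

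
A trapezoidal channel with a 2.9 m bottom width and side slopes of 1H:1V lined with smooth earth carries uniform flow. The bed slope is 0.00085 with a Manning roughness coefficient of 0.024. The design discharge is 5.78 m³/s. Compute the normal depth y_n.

Manning's equation rearranged: A R^(2/3) = nQ / (1·√S) = 0.024 × 5.78 / (√0.00085) = 4.758.
Trying y = 1.61 m: A R^(2/3) = 7.135 — too large.
Trying y = 0.925 m: A R^(2/3) = 2.631 — too small.
Trying y = 1.29 m: A R^(2/3) = 4.756 — close enough.

y_n = 1.29 m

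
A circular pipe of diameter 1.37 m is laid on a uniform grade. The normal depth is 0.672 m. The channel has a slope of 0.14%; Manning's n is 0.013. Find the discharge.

Q = 1.01 m³/s

For a circular section of diameter D = 1.37 m at depth y = 0.672 m, the central angle is θ = 2 arccos(1 − 2y/D) = 3.104 rad. Then A = (D²/8)(θ − sin θ) = 0.7192 m² and P = Dθ/2 = 2.126 m.
Hydraulic radius R = A/P = 0.7192/2.126 = 0.3383 m.
Manning's equation: Q = (1/n) A R^(2/3) S^(1/2) = (1/0.013) × 0.7192 × 0.3383^(2/3) × 0.0014^(1/2) = 1.01 m³/s.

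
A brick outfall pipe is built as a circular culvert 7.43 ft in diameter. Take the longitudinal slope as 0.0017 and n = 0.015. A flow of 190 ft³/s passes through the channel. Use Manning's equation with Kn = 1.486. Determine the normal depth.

Manning's equation rearranged: A R^(2/3) = nQ / (1.486·√S) = 0.015 × 190 / (1.486 × √0.0017) = 46.52.
Try y = 5.56 ft: A R^(2/3) = 59.59 — high.
Try y = 3.15 ft: A R^(2/3) = 24.54 — low.
Try y = 4.62 ft: A R^(2/3) = 46.45 — close enough.

y_n = 4.62 ft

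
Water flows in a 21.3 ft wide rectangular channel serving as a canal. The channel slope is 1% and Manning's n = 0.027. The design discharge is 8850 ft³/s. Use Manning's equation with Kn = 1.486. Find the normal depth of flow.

y_n = 20.6 ft

Manning's equation rearranged: A R^(2/3) = nQ / (1.486·√S) = 0.027 × 8850 / (1.486 × √0.01) = 1608.
Try y = 16.1 ft: A R^(2/3) = 1183 — short.
Try y = 20.6 ft: A R^(2/3) = 1609 — close enough.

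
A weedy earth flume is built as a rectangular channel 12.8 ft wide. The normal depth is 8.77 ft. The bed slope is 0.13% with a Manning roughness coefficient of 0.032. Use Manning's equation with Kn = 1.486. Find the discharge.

Flow area A = b·y = 12.8 × 8.77 = 112.3 ft². Wetted perimeter P = b + 2y = 12.8 + 2×8.77 = 30.34 ft.
Hydraulic radius R = A/P = 112.3/30.34 = 3.7 ft.
Manning's equation: Q = (1.486/n) A R^(2/3) S^(1/2) = (1.486/0.032) × 112.3 × 3.7^(2/3) × 0.0013^(1/2) = 450 ft³/s.

Q = 450 ft³/s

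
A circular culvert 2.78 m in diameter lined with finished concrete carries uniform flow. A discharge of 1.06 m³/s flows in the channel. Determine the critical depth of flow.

At critical depth, Q² T / (g A³) = 1, i.e. A³/T = Q²/g = 1.06²/9.81 = 0.1145.
At y = 0.523 m: A³/T = 0.2283 — over.
At y = 0.439 m: A³/T = 0.1148 — close enough.

y_c = 0.439 m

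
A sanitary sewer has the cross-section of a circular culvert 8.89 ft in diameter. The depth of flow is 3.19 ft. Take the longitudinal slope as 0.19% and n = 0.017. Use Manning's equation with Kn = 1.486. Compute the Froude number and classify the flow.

For a circular section of diameter D = 8.89 ft at depth y = 3.19 ft, the central angle is θ = 2 arccos(1 − 2y/D) = 2.569 rad. Then A = (D²/8)(θ − sin θ) = 20.03 ft² and P = Dθ/2 = 11.42 ft.
Hydraulic radius R = A/P = 20.03/11.42 = 1.754 ft.
V = (1.486/n) R^(2/3) √S = (1.486/0.017) × 1.754^(2/3) × √0.0019 = 5.541 ft/s. Hydraulic depth D_h = A/T = 20.03/8.528 = 2.349 ft.
Froude number Fr = V/√(g·D_h) = 5.541/√(32.2×2.349) = 0.637, which is less than 1, so the flow is subcritical.

subcritical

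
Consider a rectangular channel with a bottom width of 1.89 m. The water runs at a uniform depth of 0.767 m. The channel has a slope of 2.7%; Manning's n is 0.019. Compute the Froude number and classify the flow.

supercritical

Flow area A = b·y = 1.89 × 0.767 = 1.45 m². Wetted perimeter P = b + 2y = 1.89 + 2×0.767 = 3.424 m.
Hydraulic radius R = A/P = 1.45/3.424 = 0.4234 m.
V = (1/n) R^(2/3) √S = (1/0.019) × 0.4234^(2/3) × √0.027 = 4.876 m/s. Hydraulic depth D_h = A/T = 1.45/1.89 = 0.767 m.
Froude number Fr = V/√(g·D_h) = 4.876/√(9.81×0.767) = 1.78, which is greater than 1, so the flow is supercritical.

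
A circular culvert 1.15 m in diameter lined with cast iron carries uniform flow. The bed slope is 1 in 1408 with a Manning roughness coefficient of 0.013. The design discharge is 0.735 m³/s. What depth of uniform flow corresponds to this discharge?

Manning's equation rearranged: A R^(2/3) = nQ / (1·√S) = 0.013 × 0.735 / (√0.0007102) = 0.3585.
At y = 0.616 m: A R^(2/3) = 0.2538 — short.
At y = 0.773 m: A R^(2/3) = 0.3587 — ≈ 0.3585.

y_n = 0.773 m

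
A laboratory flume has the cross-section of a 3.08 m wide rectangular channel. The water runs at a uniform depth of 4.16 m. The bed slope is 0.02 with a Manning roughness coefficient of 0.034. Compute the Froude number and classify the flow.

Flow area A = b·y = 3.08 × 4.16 = 12.81 m². Wetted perimeter P = b + 2y = 3.08 + 2×4.16 = 11.4 m.
Hydraulic radius R = A/P = 12.81/11.4 = 1.124 m.
V = (1/n) R^(2/3) √S = (1/0.034) × 1.124^(2/3) × √0.02 = 4.496 m/s. Hydraulic depth D_h = A/T = 12.81/3.08 = 4.16 m.
Froude number Fr = V/√(g·D_h) = 4.496/√(9.81×4.16) = 0.704, which is less than 1, so the flow is subcritical.

subcritical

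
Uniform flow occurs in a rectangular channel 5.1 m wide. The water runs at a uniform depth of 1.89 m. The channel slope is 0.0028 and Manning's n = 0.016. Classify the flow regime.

subcritical

Flow area A = b·y = 5.1 × 1.89 = 9.639 m². Wetted perimeter P = b + 2y = 5.1 + 2×1.89 = 8.88 m.
Hydraulic radius R = A/P = 9.639/8.88 = 1.085 m.
V = (1/n) R^(2/3) √S = (1/0.016) × 1.085^(2/3) × √0.0028 = 3.493 m/s. Hydraulic depth D_h = A/T = 9.639/5.1 = 1.89 m.
Froude number Fr = V/√(g·D_h) = 3.493/√(9.81×1.89) = 0.811, which is less than 1, so the flow is subcritical.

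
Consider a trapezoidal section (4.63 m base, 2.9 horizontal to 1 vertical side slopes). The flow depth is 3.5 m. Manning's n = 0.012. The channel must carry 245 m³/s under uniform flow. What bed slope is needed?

With bottom width b = 4.63 m and side slope z = 2.9: A = (b + zy)y = (4.63 + 2.9×3.5)×3.5 = 51.73 m²; P = b + 2y√(1+z²) = 4.63 + 2×3.5×3.068 = 26.1 m.
Hydraulic radius R = A/P = 51.73/26.1 = 1.982 m.
From Manning's equation, S = [nQ / (1 A R^(2/3))]² = [0.012 × 245 / (1 × 51.73 × 1.982^(2/3))]² = 0.0013.

S = 0.0013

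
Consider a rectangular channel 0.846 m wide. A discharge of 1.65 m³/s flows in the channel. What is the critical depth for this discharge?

For a rectangular channel, critical depth y_c = (q²/g)^(1/3) where q = Q/b = 1.65/0.846 = 1.95 m²/s.
So y_c = (1.95²/9.81)^(1/3) = 0.729 m.

y_c = 0.729 m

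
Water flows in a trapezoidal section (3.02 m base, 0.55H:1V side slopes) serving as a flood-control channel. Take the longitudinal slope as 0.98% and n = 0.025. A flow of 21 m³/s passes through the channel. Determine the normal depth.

y_n = 1.49 m

Manning's equation rearranged: A R^(2/3) = nQ / (1·√S) = 0.025 × 21 / (√0.0098) = 5.303.
Trying y = 1.84 m: A R^(2/3) = 7.555 — over.
Trying y = 1.21 m: A R^(2/3) = 3.751 — short.
Trying y = 1.49 m: A R^(2/3) = 5.297 — ≈ 5.303.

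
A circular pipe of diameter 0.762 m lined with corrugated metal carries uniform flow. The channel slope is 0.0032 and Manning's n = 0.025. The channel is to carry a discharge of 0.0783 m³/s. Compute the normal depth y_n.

Manning's equation rearranged: A R^(2/3) = nQ / (1·√S) = 0.025 × 0.0783 / (√0.0032) = 0.0346.
Try y = 0.195 m: A R^(2/3) = 0.02166 — low.
Try y = 0.293 m: A R^(2/3) = 0.04732 — high.
Try y = 0.248 m: A R^(2/3) = 0.03458 — close enough.

y_n = 0.248 m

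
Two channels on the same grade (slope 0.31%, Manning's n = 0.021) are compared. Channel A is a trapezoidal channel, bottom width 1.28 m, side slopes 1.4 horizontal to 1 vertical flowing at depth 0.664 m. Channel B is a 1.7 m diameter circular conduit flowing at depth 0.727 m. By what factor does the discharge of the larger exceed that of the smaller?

1.66

Channel A: With bottom width b = 1.28 m and side slope z = 1.4: A = (b + zy)y = (1.28 + 1.4×0.664)×0.664 = 1.467 m²; P = b + 2y√(1+z²) = 1.28 + 2×0.664×1.72 = 3.565 m. Hydraulic radius R = A/P = 1.467/3.565 = 0.4116 m. Q_A = (1/0.021)·1.467·0.4116^(2/3)·√0.0031 = 2.152 m³/s.
Channel B: For a circular section of diameter D = 1.7 m at depth y = 0.727 m, the central angle is θ = 2 arccos(1 − 2y/D) = 2.851 rad. Then A = (D²/8)(θ − sin θ) = 0.9265 m² and P = Dθ/2 = 2.423 m. Hydraulic radius R = A/P = 0.9265/2.423 = 0.3823 m. Q_B = (1/0.021)·0.9265·0.3823^(2/3)·√0.0031 = 1.294 m³/s.
The larger discharge is 2.152 m³/s and the smaller is 1.294 m³/s; the ratio is 1.66.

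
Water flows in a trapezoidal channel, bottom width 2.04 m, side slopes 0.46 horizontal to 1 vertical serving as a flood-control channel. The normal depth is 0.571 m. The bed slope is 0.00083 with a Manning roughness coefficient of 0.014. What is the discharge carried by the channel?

Q = 1.47 m³/s

With bottom width b = 2.04 m and side slope z = 0.46: A = (b + zy)y = (2.04 + 0.46×0.571)×0.571 = 1.315 m²; P = b + 2y√(1+z²) = 2.04 + 2×0.571×1.101 = 3.297 m.
Hydraulic radius R = A/P = 1.315/3.297 = 0.3988 m.
Manning's equation: Q = (1/n) A R^(2/3) S^(1/2) = (1/0.014) × 1.315 × 0.3988^(2/3) × 0.00083^(1/2) = 1.47 m³/s.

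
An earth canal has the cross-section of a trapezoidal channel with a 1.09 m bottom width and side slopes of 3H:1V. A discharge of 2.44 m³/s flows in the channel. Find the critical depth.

At critical depth, Q² T / (g A³) = 1, i.e. A³/T = Q²/g = 2.44²/9.81 = 0.6069.
Try y = 0.372 m: A³/T = 0.1664 — short.
Try y = 0.563 m: A³/T = 0.8572 — over.
Try y = 0.517 m: A³/T = 0.6072 — matches.

y_c = 0.517 m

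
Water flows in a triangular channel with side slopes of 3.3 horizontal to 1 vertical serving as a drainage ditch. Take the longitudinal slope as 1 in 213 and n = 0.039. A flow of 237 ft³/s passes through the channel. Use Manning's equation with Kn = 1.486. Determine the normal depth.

y_n = 4.17 ft

Manning's equation rearranged: A R^(2/3) = nQ / (1.486·√S) = 0.039 × 237 / (1.486 × √0.004695) = 90.78.
Trying y = 5.11 ft: A R^(2/3) = 156.4 — high.
Trying y = 3.38 ft: A R^(2/3) = 51.95 — low.
Trying y = 4.17 ft: A R^(2/3) = 90.95 — matches.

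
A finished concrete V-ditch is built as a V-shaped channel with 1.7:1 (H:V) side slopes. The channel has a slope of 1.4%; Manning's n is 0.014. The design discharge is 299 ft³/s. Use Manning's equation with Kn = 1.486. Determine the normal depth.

y_n = 3.32 ft

Manning's equation rearranged: A R^(2/3) = nQ / (1.486·√S) = 0.014 × 299 / (1.486 × √0.014) = 23.81.
Trying y = 2.35 ft: A R^(2/3) = 9.468 — low.
Trying y = 3.67 ft: A R^(2/3) = 31.08 — high.
Trying y = 3.32 ft: A R^(2/3) = 23.79 — ≈ 23.81.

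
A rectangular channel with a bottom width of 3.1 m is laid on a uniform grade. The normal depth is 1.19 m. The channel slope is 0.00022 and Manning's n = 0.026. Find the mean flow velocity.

V = 0.438 m/s

Flow area A = b·y = 3.1 × 1.19 = 3.689 m². Wetted perimeter P = b + 2y = 3.1 + 2×1.19 = 5.48 m.
Hydraulic radius R = A/P = 3.689/5.48 = 0.6732 m.
From Manning's equation, V = (1/n) R^(2/3) S^(1/2) = (1/0.026) × 0.6732^(2/3) × 0.00022^(1/2) = 0.438 m/s.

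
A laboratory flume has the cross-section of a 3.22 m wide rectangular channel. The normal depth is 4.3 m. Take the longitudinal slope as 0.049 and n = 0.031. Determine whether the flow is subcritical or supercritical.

Flow area A = b·y = 3.22 × 4.3 = 13.85 m². Wetted perimeter P = b + 2y = 3.22 + 2×4.3 = 11.82 m.
Hydraulic radius R = A/P = 13.85/11.82 = 1.171 m.
V = (1/n) R^(2/3) √S = (1/0.031) × 1.171^(2/3) × √0.049 = 7.935 m/s. Hydraulic depth D_h = A/T = 13.85/3.22 = 4.3 m.
Froude number Fr = V/√(g·D_h) = 7.935/√(9.81×4.3) = 1.22, which is greater than 1, so the flow is supercritical.

supercritical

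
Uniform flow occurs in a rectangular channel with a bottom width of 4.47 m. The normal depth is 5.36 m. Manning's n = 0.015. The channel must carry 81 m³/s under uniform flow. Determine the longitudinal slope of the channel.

S = 0.0014

Flow area A = b·y = 4.47 × 5.36 = 23.96 m². Wetted perimeter P = b + 2y = 4.47 + 2×5.36 = 15.19 m.
Hydraulic radius R = A/P = 23.96/15.19 = 1.577 m.
From Manning's equation, S = [nQ / (1 A R^(2/3))]² = [0.015 × 81 / (1 × 23.96 × 1.577^(2/3))]² = 0.0014.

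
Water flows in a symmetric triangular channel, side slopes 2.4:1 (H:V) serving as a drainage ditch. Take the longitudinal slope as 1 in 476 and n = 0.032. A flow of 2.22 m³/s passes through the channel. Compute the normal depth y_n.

y_n = 1.03 m

Manning's equation rearranged: A R^(2/3) = nQ / (1·√S) = 0.032 × 2.22 / (√0.002101) = 1.55.
Trying y = 0.787 m: A R^(2/3) = 0.7567 — short.
Trying y = 1.27 m: A R^(2/3) = 2.711 — over.
Trying y = 1.03 m: A R^(2/3) = 1.551 — close enough.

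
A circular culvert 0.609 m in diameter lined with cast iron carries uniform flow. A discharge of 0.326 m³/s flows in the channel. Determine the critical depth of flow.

At critical depth, Q² T / (g A³) = 1, i.e. A³/T = Q²/g = 0.326²/9.81 = 0.01083.
Trying y = 0.456 m: A³/T = 0.02424 — high.
Trying y = 0.331 m: A³/T = 0.006977 — low.
Trying y = 0.371 m: A³/T = 0.0108 — close enough.

y_c = 0.371 m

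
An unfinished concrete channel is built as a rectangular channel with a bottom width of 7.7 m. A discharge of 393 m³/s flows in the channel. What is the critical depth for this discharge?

For a rectangular channel, critical depth y_c = (q²/g)^(1/3) where q = Q/b = 393/7.7 = 51.04 m²/s.
So y_c = (51.04²/9.81)^(1/3) = 6.43 m.

y_c = 6.43 m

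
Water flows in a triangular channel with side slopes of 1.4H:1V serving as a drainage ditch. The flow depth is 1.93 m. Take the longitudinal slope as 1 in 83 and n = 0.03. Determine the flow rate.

Q = 16.2 m³/s

For a triangular section with side slope z = 1.4: A = zy² = 1.4×1.93² = 5.215 m²; P = 2y√(1+z²) = 2×1.93×1.72 = 6.641 m.
Hydraulic radius R = A/P = 5.215/6.641 = 0.7853 m.
Manning's equation: Q = (1/n) A R^(2/3) S^(1/2) = (1/0.03) × 5.215 × 0.7853^(2/3) × 0.01205^(1/2) = 16.2 m³/s.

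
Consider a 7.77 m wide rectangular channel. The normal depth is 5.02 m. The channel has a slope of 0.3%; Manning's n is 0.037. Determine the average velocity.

Flow area A = b·y = 7.77 × 5.02 = 39.01 m². Wetted perimeter P = b + 2y = 7.77 + 2×5.02 = 17.81 m.
Hydraulic radius R = A/P = 39.01/17.81 = 2.19 m.
From Manning's equation, V = (1/n) R^(2/3) S^(1/2) = (1/0.037) × 2.19^(2/3) × 0.003^(1/2) = 2.5 m/s.

V = 2.5 m/s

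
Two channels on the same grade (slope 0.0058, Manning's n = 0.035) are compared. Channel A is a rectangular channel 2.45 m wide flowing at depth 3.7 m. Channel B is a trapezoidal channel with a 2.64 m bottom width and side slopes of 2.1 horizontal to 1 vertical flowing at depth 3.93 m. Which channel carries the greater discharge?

channel B

Channel A: Flow area A = b·y = 2.45 × 3.7 = 9.065 m². Wetted perimeter P = b + 2y = 2.45 + 2×3.7 = 9.85 m. Hydraulic radius R = A/P = 9.065/9.85 = 0.9203 m. Q_A = (1/0.035)·9.065·0.9203^(2/3)·√0.0058 = 18.66 m³/s.
Channel B: With bottom width b = 2.64 m and side slope z = 2.1: A = (b + zy)y = (2.64 + 2.1×3.93)×3.93 = 42.81 m²; P = b + 2y√(1+z²) = 2.64 + 2×3.93×2.326 = 20.92 m. Hydraulic radius R = A/P = 42.81/20.92 = 2.046 m. Q_B = (1/0.035)·42.81·2.046^(2/3)·√0.0058 = 150.1 m³/s.
Q_A = 18.66 m³/s vs Q_B = 150.1 m³/s, so channel B carries more.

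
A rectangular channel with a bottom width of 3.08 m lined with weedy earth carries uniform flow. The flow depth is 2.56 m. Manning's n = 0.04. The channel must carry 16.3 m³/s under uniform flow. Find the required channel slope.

S = 0.0072

Flow area A = b·y = 3.08 × 2.56 = 7.885 m². Wetted perimeter P = b + 2y = 3.08 + 2×2.56 = 8.2 m.
Hydraulic radius R = A/P = 7.885/8.2 = 0.9616 m.
From Manning's equation, S = [nQ / (1 A R^(2/3))]² = [0.04 × 16.3 / (1 × 7.885 × 0.9616^(2/3))]² = 0.0072.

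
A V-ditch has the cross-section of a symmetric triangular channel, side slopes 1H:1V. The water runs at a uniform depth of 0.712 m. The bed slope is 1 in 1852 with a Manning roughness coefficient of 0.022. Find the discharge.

Q = 0.213 m³/s

For a triangular section with side slope z = 1: A = zy² = 1×0.712² = 0.5069 m²; P = 2y√(1+z²) = 2×0.712×1.414 = 2.014 m.
Hydraulic radius R = A/P = 0.5069/2.014 = 0.2517 m.
Manning's equation: Q = (1/n) A R^(2/3) S^(1/2) = (1/0.022) × 0.5069 × 0.2517^(2/3) × 0.00054^(1/2) = 0.213 m³/s.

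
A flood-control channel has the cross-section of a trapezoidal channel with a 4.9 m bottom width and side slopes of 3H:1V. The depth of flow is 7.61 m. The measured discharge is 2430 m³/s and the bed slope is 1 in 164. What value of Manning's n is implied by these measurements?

With bottom width b = 4.9 m and side slope z = 3: A = (b + zy)y = (4.9 + 3×7.61)×7.61 = 211 m²; P = b + 2y√(1+z²) = 4.9 + 2×7.61×3.162 = 53.03 m.
Hydraulic radius R = A/P = 211/53.03 = 3.979 m.
Rearranging Manning's equation: n = (1/Q) A R^(2/3) S^(1/2) = (1/2430) × 211 × 3.979^(2/3) × √0.006098 = 0.017.

n = 0.017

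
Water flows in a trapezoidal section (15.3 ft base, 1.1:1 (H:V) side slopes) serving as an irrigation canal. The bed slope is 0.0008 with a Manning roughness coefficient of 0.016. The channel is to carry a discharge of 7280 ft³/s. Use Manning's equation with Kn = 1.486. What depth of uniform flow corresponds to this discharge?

Manning's equation rearranged: A R^(2/3) = nQ / (1.486·√S) = 0.016 × 7280 / (1.486 × √0.0008) = 2771.
Try y = 12.9 ft: A R^(2/3) = 1404 — low.
Try y = 21.9 ft: A R^(2/3) = 4196 — high.
Try y = 18 ft: A R^(2/3) = 2770 — matches.

y_n = 18 ft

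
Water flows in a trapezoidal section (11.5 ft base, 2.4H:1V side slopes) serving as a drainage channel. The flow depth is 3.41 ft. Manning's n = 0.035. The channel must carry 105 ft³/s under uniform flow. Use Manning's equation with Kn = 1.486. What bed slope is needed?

S = 0.000448

With bottom width b = 11.5 ft and side slope z = 2.4: A = (b + zy)y = (11.5 + 2.4×3.41)×3.41 = 67.12 ft²; P = b + 2y√(1+z²) = 11.5 + 2×3.41×2.6 = 29.23 ft.
Hydraulic radius R = A/P = 67.12/29.23 = 2.296 ft.
From Manning's equation, S = [nQ / (1.486 A R^(2/3))]² = [0.035 × 105 / (1.486 × 67.12 × 2.296^(2/3))]² = 0.000448.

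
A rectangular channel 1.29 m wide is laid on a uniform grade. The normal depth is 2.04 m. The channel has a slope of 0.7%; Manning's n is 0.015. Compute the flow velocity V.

V = 3.47 m/s

Flow area A = b·y = 1.29 × 2.04 = 2.632 m². Wetted perimeter P = b + 2y = 1.29 + 2×2.04 = 5.37 m.
Hydraulic radius R = A/P = 2.632/5.37 = 0.4901 m.
From Manning's equation, V = (1/n) R^(2/3) S^(1/2) = (1/0.015) × 0.4901^(2/3) × 0.007^(1/2) = 3.47 m/s.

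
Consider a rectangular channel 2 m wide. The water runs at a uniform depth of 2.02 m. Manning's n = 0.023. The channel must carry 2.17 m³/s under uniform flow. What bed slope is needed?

S = 0.000261

Flow area A = b·y = 2 × 2.02 = 4.04 m². Wetted perimeter P = b + 2y = 2 + 2×2.02 = 6.04 m.
Hydraulic radius R = A/P = 4.04/6.04 = 0.6689 m.
From Manning's equation, S = [nQ / (1 A R^(2/3))]² = [0.023 × 2.17 / (1 × 4.04 × 0.6689^(2/3))]² = 0.000261.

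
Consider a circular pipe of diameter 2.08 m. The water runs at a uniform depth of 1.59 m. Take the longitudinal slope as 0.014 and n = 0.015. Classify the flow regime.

For a circular section of diameter D = 2.08 m at depth y = 1.59 m, the central angle is θ = 2 arccos(1 − 2y/D) = 4.256 rad. Then A = (D²/8)(θ − sin θ) = 2.787 m² and P = Dθ/2 = 4.426 m.
Hydraulic radius R = A/P = 2.787/4.426 = 0.6297 m.
V = (1/n) R^(2/3) √S = (1/0.015) × 0.6297^(2/3) × √0.014 = 5.795 m/s. Hydraulic depth D_h = A/T = 2.787/1.765 = 1.579 m.
Froude number Fr = V/√(g·D_h) = 5.795/√(9.81×1.579) = 1.47, which is greater than 1, so the flow is supercritical.

supercritical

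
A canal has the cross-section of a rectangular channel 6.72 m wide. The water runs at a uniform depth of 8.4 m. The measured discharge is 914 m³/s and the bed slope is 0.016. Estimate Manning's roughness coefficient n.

n = 0.014

Flow area A = b·y = 6.72 × 8.4 = 56.45 m². Wetted perimeter P = b + 2y = 6.72 + 2×8.4 = 23.52 m.
Hydraulic radius R = A/P = 56.45/23.52 = 2.4 m.
Rearranging Manning's equation: n = (1/Q) A R^(2/3) S^(1/2) = (1/914) × 56.45 × 2.4^(2/3) × √0.016 = 0.014.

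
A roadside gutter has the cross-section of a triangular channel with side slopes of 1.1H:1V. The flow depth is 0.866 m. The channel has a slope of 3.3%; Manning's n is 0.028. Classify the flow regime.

supercritical

For a triangular section with side slope z = 1.1: A = zy² = 1.1×0.866² = 0.825 m²; P = 2y√(1+z²) = 2×0.866×1.487 = 2.575 m.
Hydraulic radius R = A/P = 0.825/2.575 = 0.3204 m.
V = (1/n) R^(2/3) √S = (1/0.028) × 0.3204^(2/3) × √0.033 = 3.038 m/s. Hydraulic depth D_h = A/T = 0.825/1.905 = 0.433 m.
Froude number Fr = V/√(g·D_h) = 3.038/√(9.81×0.433) = 1.47, which is greater than 1, so the flow is supercritical.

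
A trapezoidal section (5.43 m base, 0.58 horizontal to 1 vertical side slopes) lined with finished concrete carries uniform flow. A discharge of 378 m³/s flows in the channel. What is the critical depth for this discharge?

At critical depth, Q² T / (g A³) = 1, i.e. A³/T = Q²/g = 378²/9.81 = 14570.
At y = 7.68 m: A³/T = 30510 — too large.
At y = 6.28 m: A³/T = 14550 — ≈ 14570.

y_c = 6.28 m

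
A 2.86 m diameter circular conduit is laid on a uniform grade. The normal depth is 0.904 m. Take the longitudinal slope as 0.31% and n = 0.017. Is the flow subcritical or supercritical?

For a circular section of diameter D = 2.86 m at depth y = 0.904 m, the central angle is θ = 2 arccos(1 − 2y/D) = 2.388 rad. Then A = (D²/8)(θ − sin θ) = 1.742 m² and P = Dθ/2 = 3.415 m.
Hydraulic radius R = A/P = 1.742/3.415 = 0.5102 m.
V = (1/n) R^(2/3) √S = (1/0.017) × 0.5102^(2/3) × √0.0031 = 2.091 m/s. Hydraulic depth D_h = A/T = 1.742/2.659 = 0.6552 m.
Froude number Fr = V/√(g·D_h) = 2.091/√(9.81×0.6552) = 0.825, which is less than 1, so the flow is subcritical.

subcritical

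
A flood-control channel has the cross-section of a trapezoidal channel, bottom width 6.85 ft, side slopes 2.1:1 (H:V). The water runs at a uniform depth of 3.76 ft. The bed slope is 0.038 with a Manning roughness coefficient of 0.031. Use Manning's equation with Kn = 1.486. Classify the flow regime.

supercritical

With bottom width b = 6.85 ft and side slope z = 2.1: A = (b + zy)y = (6.85 + 2.1×3.76)×3.76 = 55.44 ft²; P = b + 2y√(1+z²) = 6.85 + 2×3.76×2.326 = 24.34 ft.
Hydraulic radius R = A/P = 55.44/24.34 = 2.278 ft.
V = (1.486/n) R^(2/3) √S = (1.486/0.031) × 2.278^(2/3) × √0.038 = 16.18 ft/s. Hydraulic depth D_h = A/T = 55.44/22.64 = 2.449 ft.
Froude number Fr = V/√(g·D_h) = 16.18/√(32.2×2.449) = 1.82, which is greater than 1, so the flow is supercritical.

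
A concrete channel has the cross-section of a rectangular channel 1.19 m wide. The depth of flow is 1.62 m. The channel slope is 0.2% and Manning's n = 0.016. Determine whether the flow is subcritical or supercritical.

subcritical

Flow area A = b·y = 1.19 × 1.62 = 1.928 m². Wetted perimeter P = b + 2y = 1.19 + 2×1.62 = 4.43 m.
Hydraulic radius R = A/P = 1.928/4.43 = 0.4352 m.
V = (1/n) R^(2/3) √S = (1/0.016) × 0.4352^(2/3) × √0.002 = 1.605 m/s. Hydraulic depth D_h = A/T = 1.928/1.19 = 1.62 m.
Froude number Fr = V/√(g·D_h) = 1.605/√(9.81×1.62) = 0.403, which is less than 1, so the flow is subcritical.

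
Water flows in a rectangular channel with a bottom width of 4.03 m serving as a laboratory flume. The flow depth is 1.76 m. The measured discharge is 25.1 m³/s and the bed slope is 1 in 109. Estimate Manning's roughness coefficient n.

n = 0.026

Flow area A = b·y = 4.03 × 1.76 = 7.093 m². Wetted perimeter P = b + 2y = 4.03 + 2×1.76 = 7.55 m.
Hydraulic radius R = A/P = 7.093/7.55 = 0.9394 m.
Rearranging Manning's equation: n = (1/Q) A R^(2/3) S^(1/2) = (1/25.1) × 7.093 × 0.9394^(2/3) × √0.009174 = 0.026.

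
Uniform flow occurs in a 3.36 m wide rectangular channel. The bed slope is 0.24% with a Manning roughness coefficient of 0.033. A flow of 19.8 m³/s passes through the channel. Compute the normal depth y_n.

Manning's equation rearranged: A R^(2/3) = nQ / (1·√S) = 0.033 × 19.8 / (√0.0024) = 13.34.
Try y = 3.03 m: A R^(2/3) = 10.72 — too small.
Try y = 3.62 m: A R^(2/3) = 13.33 — close enough.

y_n = 3.62 m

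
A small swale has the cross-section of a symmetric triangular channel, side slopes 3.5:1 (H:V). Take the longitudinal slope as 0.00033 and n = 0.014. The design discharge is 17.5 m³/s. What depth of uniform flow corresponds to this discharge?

y_n = 1.99 m

Manning's equation rearranged: A R^(2/3) = nQ / (1·√S) = 0.014 × 17.5 / (√0.00033) = 13.49.
Try y = 2.41 m: A R^(2/3) = 22.43 — high.
Try y = 1.4 m: A R^(2/3) = 5.269 — low.
Try y = 1.99 m: A R^(2/3) = 13.46 — ≈ 13.49.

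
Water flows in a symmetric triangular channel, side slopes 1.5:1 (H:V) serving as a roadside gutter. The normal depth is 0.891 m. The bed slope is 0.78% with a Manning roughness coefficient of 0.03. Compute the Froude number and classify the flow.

subcritical

For a triangular section with side slope z = 1.5: A = zy² = 1.5×0.891² = 1.191 m²; P = 2y√(1+z²) = 2×0.891×1.803 = 3.213 m.
Hydraulic radius R = A/P = 1.191/3.213 = 0.3707 m.
V = (1/n) R^(2/3) √S = (1/0.03) × 0.3707^(2/3) × √0.0078 = 1.519 m/s. Hydraulic depth D_h = A/T = 1.191/2.673 = 0.4455 m.
Froude number Fr = V/√(g·D_h) = 1.519/√(9.81×0.4455) = 0.727, which is less than 1, so the flow is subcritical.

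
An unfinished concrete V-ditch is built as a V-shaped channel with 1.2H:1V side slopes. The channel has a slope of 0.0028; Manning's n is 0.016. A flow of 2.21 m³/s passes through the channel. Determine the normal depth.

y_n = 1.02 m

Manning's equation rearranged: A R^(2/3) = nQ / (1·√S) = 0.016 × 2.21 / (√0.0028) = 0.6682.
At y = 0.759 m: A R^(2/3) = 0.3039 — low.
At y = 1.02 m: A R^(2/3) = 0.6685 — matches.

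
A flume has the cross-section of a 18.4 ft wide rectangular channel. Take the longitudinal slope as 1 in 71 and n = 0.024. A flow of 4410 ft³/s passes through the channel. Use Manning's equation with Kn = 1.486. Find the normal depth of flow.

Manning's equation rearranged: A R^(2/3) = nQ / (1.486·√S) = 0.024 × 4410 / (1.486 × √0.01408) = 600.2.
Trying y = 7.91 ft: A R^(2/3) = 382.1 — too small.
Trying y = 11.1 ft: A R^(2/3) = 599.6 — ≈ 600.2.

y_n = 11.1 ft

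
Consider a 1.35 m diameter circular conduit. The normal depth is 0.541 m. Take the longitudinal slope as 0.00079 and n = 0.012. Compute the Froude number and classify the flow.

subcritical

For a circular section of diameter D = 1.35 m at depth y = 0.541 m, the central angle is θ = 2 arccos(1 − 2y/D) = 2.742 rad. Then A = (D²/8)(θ − sin θ) = 0.536 m² and P = Dθ/2 = 1.851 m.
Hydraulic radius R = A/P = 0.536/1.851 = 0.2896 m.
V = (1/n) R^(2/3) √S = (1/0.012) × 0.2896^(2/3) × √0.00079 = 1.025 m/s. Hydraulic depth D_h = A/T = 0.536/1.323 = 0.4051 m.
Froude number Fr = V/√(g·D_h) = 1.025/√(9.81×0.4051) = 0.514, which is less than 1, so the flow is subcritical.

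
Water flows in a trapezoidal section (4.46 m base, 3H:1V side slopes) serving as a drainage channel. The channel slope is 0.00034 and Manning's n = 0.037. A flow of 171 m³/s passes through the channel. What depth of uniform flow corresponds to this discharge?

y_n = 6.42 m

Manning's equation rearranged: A R^(2/3) = nQ / (1·√S) = 0.037 × 171 / (√0.00034) = 343.1.
Try y = 7.73 m: A R^(2/3) = 539.1 — too large.
Try y = 6.42 m: A R^(2/3) = 342.9 — close enough.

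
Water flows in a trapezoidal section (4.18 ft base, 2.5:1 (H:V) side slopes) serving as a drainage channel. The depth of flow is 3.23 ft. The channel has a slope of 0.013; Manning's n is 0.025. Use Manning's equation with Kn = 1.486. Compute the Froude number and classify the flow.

With bottom width b = 4.18 ft and side slope z = 2.5: A = (b + zy)y = (4.18 + 2.5×3.23)×3.23 = 39.58 ft²; P = b + 2y√(1+z²) = 4.18 + 2×3.23×2.693 = 21.57 ft.
Hydraulic radius R = A/P = 39.58/21.57 = 1.835 ft.
V = (1.486/n) R^(2/3) √S = (1.486/0.025) × 1.835^(2/3) × √0.013 = 10.16 ft/s. Hydraulic depth D_h = A/T = 39.58/20.33 = 1.947 ft.
Froude number Fr = V/√(g·D_h) = 10.16/√(32.2×1.947) = 1.28, which is greater than 1, so the flow is supercritical.

supercritical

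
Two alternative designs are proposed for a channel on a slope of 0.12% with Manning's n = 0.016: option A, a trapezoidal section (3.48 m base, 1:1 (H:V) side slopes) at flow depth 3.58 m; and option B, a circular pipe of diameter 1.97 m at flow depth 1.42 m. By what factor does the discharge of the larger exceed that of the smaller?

Channel A: With bottom width b = 3.48 m and side slope z = 1: A = (b + zy)y = (3.48 + 1×3.58)×3.58 = 25.27 m²; P = b + 2y√(1+z²) = 3.48 + 2×3.58×1.414 = 13.61 m. Hydraulic radius R = A/P = 25.27/13.61 = 1.858 m. Q_A = (1/0.016)·25.27·1.858^(2/3)·√0.0012 = 82.69 m³/s.
Channel B: For a circular section of diameter D = 1.97 m at depth y = 1.42 m, the central angle is θ = 2 arccos(1 − 2y/D) = 4.056 rad. Then A = (D²/8)(θ − sin θ) = 2.352 m² and P = Dθ/2 = 3.996 m. Hydraulic radius R = A/P = 2.352/3.996 = 0.5887 m. Q_B = (1/0.016)·2.352·0.5887^(2/3)·√0.0012 = 3.577 m³/s.
The larger discharge is 82.69 m³/s and the smaller is 3.577 m³/s; the ratio is 23.1.

23.1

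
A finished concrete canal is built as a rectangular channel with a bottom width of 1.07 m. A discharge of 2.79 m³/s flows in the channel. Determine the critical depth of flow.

y_c = 0.885 m

For a rectangular channel, critical depth y_c = (q²/g)^(1/3) where q = Q/b = 2.79/1.07 = 2.607 m²/s.
So y_c = (2.607²/9.81)^(1/3) = 0.885 m.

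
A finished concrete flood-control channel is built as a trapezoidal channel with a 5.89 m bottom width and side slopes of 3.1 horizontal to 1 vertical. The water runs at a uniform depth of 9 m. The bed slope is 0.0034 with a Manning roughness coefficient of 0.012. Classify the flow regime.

With bottom width b = 5.89 m and side slope z = 3.1: A = (b + zy)y = (5.89 + 3.1×9)×9 = 304.1 m²; P = b + 2y√(1+z²) = 5.89 + 2×9×3.257 = 64.52 m.
Hydraulic radius R = A/P = 304.1/64.52 = 4.713 m.
V = (1/n) R^(2/3) √S = (1/0.012) × 4.713^(2/3) × √0.0034 = 13.66 m/s. Hydraulic depth D_h = A/T = 304.1/61.69 = 4.93 m.
Froude number Fr = V/√(g·D_h) = 13.66/√(9.81×4.93) = 1.96, which is greater than 1, so the flow is supercritical.

supercritical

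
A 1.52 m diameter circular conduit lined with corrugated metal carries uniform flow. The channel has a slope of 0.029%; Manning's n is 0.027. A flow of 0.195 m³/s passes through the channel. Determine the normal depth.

y_n = 0.596 m

Manning's equation rearranged: A R^(2/3) = nQ / (1·√S) = 0.027 × 0.195 / (√0.00029) = 0.3092.
At y = 0.49 m: A R^(2/3) = 0.2141 — too small.
At y = 0.596 m: A R^(2/3) = 0.3093 — matches.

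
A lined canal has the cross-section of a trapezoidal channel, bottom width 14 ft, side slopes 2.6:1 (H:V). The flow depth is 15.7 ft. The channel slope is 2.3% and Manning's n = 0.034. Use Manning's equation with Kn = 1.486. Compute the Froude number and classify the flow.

With bottom width b = 14 ft and side slope z = 2.6: A = (b + zy)y = (14 + 2.6×15.7)×15.7 = 860.7 ft²; P = b + 2y√(1+z²) = 14 + 2×15.7×2.786 = 101.5 ft.
Hydraulic radius R = A/P = 860.7/101.5 = 8.482 ft.
V = (1.486/n) R^(2/3) √S = (1.486/0.034) × 8.482^(2/3) × √0.023 = 27.57 ft/s. Hydraulic depth D_h = A/T = 860.7/95.64 = 8.999 ft.
Froude number Fr = V/√(g·D_h) = 27.57/√(32.2×8.999) = 1.62, which is greater than 1, so the flow is supercritical.

supercritical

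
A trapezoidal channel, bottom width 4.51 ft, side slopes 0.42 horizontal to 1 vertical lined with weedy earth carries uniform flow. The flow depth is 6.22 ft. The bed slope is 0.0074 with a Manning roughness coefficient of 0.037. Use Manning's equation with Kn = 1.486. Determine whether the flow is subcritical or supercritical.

With bottom width b = 4.51 ft and side slope z = 0.42: A = (b + zy)y = (4.51 + 0.42×6.22)×6.22 = 44.3 ft²; P = b + 2y√(1+z²) = 4.51 + 2×6.22×1.085 = 18 ft.
Hydraulic radius R = A/P = 44.3/18 = 2.461 ft.
V = (1.486/n) R^(2/3) √S = (1.486/0.037) × 2.461^(2/3) × √0.0074 = 6.297 ft/s. Hydraulic depth D_h = A/T = 44.3/9.735 = 4.551 ft.
Froude number Fr = V/√(g·D_h) = 6.297/√(32.2×4.551) = 0.52, which is less than 1, so the flow is subcritical.

subcritical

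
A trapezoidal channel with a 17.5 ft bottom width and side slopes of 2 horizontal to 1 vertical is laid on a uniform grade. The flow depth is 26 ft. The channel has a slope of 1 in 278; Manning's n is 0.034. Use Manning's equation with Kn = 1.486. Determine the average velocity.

With bottom width b = 17.5 ft and side slope z = 2: A = (b + zy)y = (17.5 + 2×26)×26 = 1807 ft²; P = b + 2y√(1+z²) = 17.5 + 2×26×2.236 = 133.8 ft.
Hydraulic radius R = A/P = 1807/133.8 = 13.51 ft.
From Manning's equation, V = (1.486/n) R^(2/3) S^(1/2) = (1.486/0.034) × 13.51^(2/3) × 0.003597^(1/2) = 14.9 ft/s.

V = 14.9 ft/s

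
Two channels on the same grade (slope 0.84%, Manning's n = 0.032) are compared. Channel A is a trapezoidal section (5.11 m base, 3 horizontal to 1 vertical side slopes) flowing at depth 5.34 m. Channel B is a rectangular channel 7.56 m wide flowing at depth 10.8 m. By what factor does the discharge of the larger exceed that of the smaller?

1.42

Channel A: With bottom width b = 5.11 m and side slope z = 3: A = (b + zy)y = (5.11 + 3×5.34)×5.34 = 112.8 m²; P = b + 2y√(1+z²) = 5.11 + 2×5.34×3.162 = 38.88 m. Hydraulic radius R = A/P = 112.8/38.88 = 2.902 m. Q_A = (1/0.032)·112.8·2.902^(2/3)·√0.0084 = 657.5 m³/s.
Channel B: Flow area A = b·y = 7.56 × 10.8 = 81.65 m². Wetted perimeter P = b + 2y = 7.56 + 2×10.8 = 29.16 m. Hydraulic radius R = A/P = 81.65/29.16 = 2.8 m. Q_B = (1/0.032)·81.65·2.8^(2/3)·√0.0084 = 464.6 m³/s.
The larger discharge is 657.5 m³/s and the smaller is 464.6 m³/s; the ratio is 1.42.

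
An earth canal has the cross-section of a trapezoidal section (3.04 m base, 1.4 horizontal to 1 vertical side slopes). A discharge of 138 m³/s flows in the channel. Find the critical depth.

At critical depth, Q² T / (g A³) = 1, i.e. A³/T = Q²/g = 138²/9.81 = 1941.
Trying y = 4.26 m: A³/T = 3770 — too large.
Trying y = 2.67 m: A³/T = 563.6 — too small.
Trying y = 3.63 m: A³/T = 1941 — matches.

y_c = 3.63 m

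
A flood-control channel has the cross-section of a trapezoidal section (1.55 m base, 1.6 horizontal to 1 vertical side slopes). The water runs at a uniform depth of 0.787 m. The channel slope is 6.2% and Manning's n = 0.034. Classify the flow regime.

supercritical

With bottom width b = 1.55 m and side slope z = 1.6: A = (b + zy)y = (1.55 + 1.6×0.787)×0.787 = 2.211 m²; P = b + 2y√(1+z²) = 1.55 + 2×0.787×1.887 = 4.52 m.
Hydraulic radius R = A/P = 2.211/4.52 = 0.4891 m.
V = (1/n) R^(2/3) √S = (1/0.034) × 0.4891^(2/3) × √0.062 = 4.546 m/s. Hydraulic depth D_h = A/T = 2.211/4.068 = 0.5434 m.
Froude number Fr = V/√(g·D_h) = 4.546/√(9.81×0.5434) = 1.97, which is greater than 1, so the flow is supercritical.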